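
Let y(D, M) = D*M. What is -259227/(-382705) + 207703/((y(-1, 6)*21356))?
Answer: -46272665743/49038287880 ≈ -0.94360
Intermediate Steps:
-259227/(-382705) + 207703/((y(-1, 6)*21356)) = -259227/(-382705) + 207703/((-1*6*21356)) = -259227*(-1/382705) + 207703/((-6*21356)) = 259227/382705 + 207703/(-128136) = 259227/382705 + 207703*(-1/128136) = 259227/382705 - 207703/128136 = -46272665743/49038287880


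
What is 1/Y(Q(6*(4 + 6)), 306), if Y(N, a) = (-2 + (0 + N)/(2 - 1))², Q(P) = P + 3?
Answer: 1/3721 ≈ 0.00026874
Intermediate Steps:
Q(P) = 3 + P
Y(N, a) = (-2 + N)² (Y(N, a) = (-2 + N/1)² = (-2 + N*1)² = (-2 + N)²)
1/Y(Q(6*(4 + 6)), 306) = 1/((-2 + (3 + 6*(4 + 6)))²) = 1/((-2 + (3 + 6*10))²) = 1/((-2 + (3 + 60))²) = 1/((-2 + 63)²) = 1/(61²) = 1/3721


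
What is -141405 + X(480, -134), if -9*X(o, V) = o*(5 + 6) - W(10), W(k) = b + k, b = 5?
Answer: -141990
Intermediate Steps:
W(k) = 5 + k
X(o, V) = 5/3 - 11*o/9 (X(o, V) = -(o*(5 + 6) - (5 + 10))/9 = -(o*11 - 1*15)/9 = -(11*o - 15)/9 = -(-15 + 11*o)/9 = 5/3 - 11*o/9)
-141405 + X(480, -134) = -141405 + (5/3 - 11/9*480) = -141405 + (5/3 - 1760/3) = -141405 - 585 = -141990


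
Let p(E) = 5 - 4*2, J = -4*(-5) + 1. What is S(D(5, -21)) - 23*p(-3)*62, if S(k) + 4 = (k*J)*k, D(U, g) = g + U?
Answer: 9650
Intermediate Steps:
D(U, g) = U + g
J = 21 (J = 20 + 1 = 21)
p(E) = -3 (p(E) = 5 - 8 = -3)
S(k) = -4 + 21*k² (S(k) = -4 + (k*21)*k = -4 + (21*k)*k = -4 + 21*k²)
S(D(5, -21)) - 23*p(-3)*62 = (-4 + 21*(5 - 21)²) - 23*(-3)*62 = (-4 + 21*(-16)²) + 69*62 = (-4 + 21*256) + 4278 = (-4 + 5376) + 4278 = 5372 + 4278 = 9650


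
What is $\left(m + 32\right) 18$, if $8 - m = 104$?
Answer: $-1152$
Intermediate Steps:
$m = -96$ ($m = 8 - 104 = -96$)
$\left(m + 32\right) 18 = \left(-96 + 32\right) 18 = \left(-64\right) 18 = -1152$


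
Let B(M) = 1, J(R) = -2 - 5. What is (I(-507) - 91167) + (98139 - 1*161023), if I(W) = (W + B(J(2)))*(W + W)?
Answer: 359033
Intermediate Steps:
J(R) = -7
I(W) = 2*W*(1 + W) (I(W) = (W + 1)*(W + W) = (1 + W)*(2*W) = 2*W*(1 + W))
(I(-507) - 91167) + (98139 - 1*161023) = (2*(-507)*(1 - 507) - 91167) + (98139 - 1*161023) = (2*(-507)*(-506) - 91167) + (98139 - 161023) = (513084 - 91167) - 62884 = 421917 - 62884 = 359033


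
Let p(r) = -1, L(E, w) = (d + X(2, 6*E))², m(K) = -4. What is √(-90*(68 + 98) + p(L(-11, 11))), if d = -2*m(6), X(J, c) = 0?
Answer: I*√14941 ≈ 122.23*I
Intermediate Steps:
d = 8 (d = -2*(-4) = 8)
L(E, w) = 64 (L(E, w) = (8 + 0)² = 8² = 64)
√(-90*(68 + 98) + p(L(-11, 11))) = √(-90*(68 + 98) - 1) = √(-90*166 - 1) = √(-14940 - 1) = √(-14941) = I*√14941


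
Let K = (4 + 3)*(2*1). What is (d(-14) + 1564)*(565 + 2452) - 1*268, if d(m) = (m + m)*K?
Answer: 3535656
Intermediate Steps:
K = 14 (K = 7*2 = 14)
d(m) = 28*m (d(m) = (m + m)*14 = (2*m)*14 = 28*m)
(d(-14) + 1564)*(565 + 2452) - 1*268 = (28*(-14) + 1564)*(565 + 2452) - 1*268 = (-392 + 1564)*3017 - 268 = 1172*3017 - 268 = 3535924 - 268 = 3535656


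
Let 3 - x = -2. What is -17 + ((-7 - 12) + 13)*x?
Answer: -47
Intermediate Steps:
x = 5 (x = 3 - 1*(-2) = 3 + 2 = 5)
-17 + ((-7 - 12) + 13)*x = -17 + ((-7 - 12) + 13)*5 = -17 + (-19 + 13)*5 = -17 - 6*5 = -17 - 30 = -47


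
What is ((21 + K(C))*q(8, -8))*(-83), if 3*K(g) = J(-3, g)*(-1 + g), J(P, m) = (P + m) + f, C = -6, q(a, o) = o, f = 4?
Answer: 65072/3 ≈ 21691.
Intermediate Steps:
J(P, m) = 4 + P + m (J(P, m) = (P + m) + 4 = 4 + P + m)
K(g) = (1 + g)*(-1 + g)/3 (K(g) = ((4 - 3 + g)*(-1 + g))/3 = ((1 + g)*(-1 + g))/3 = (1 + g)*(-1 + g)/3)
((21 + K(C))*q(8, -8))*(-83) = ((21 + (-⅓ + (⅓)*(-6)²))*(-8))*(-83) = ((21 + (-⅓ + (⅓)*36))*(-8))*(-83) = ((21 + (-⅓ + 12))*(-8))*(-83) = ((21 + 35/3)*(-8))*(-83) = ((98/3)*(-8))*(-83) = -784/3*(-83) = 65072/3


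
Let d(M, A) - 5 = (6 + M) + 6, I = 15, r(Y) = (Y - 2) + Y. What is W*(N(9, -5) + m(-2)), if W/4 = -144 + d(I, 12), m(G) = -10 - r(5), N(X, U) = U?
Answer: 10304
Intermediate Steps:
r(Y) = -2 + 2*Y (r(Y) = (-2 + Y) + Y = -2 + 2*Y)
m(G) = -18 (m(G) = -10 - (-2 + 2*5) = -10 - (-2 + 10) = -10 - 1*8 = -10 - 8 = -18)
d(M, A) = 17 + M (d(M, A) = 5 + ((6 + M) + 6) = 5 + (12 + M) = 17 + M)
W = -448 (W = 4*(-144 + (17 + 15)) = 4*(-144 + 32) = 4*(-112) = -448)
W*(N(9, -5) + m(-2)) = -448*(-5 - 18) = -448*(-23) = 10304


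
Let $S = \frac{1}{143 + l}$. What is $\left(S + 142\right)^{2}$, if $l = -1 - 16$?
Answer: $\frac{320159449}{15876} \approx 20166.0$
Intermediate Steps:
$l = -17$ ($l = -1 - 16 = -17$)
$S = \frac{1}{126}$ ($S = \frac{1}{143 - 17} = \frac{1}{126} \approx 0.0079365$)
$\left(S + 142\right)^{2} = \left(\frac{1}{126} + 142\right)^{2} = \left(\frac{17893}{126}\right)^{2} = \frac{320159449}{15876}$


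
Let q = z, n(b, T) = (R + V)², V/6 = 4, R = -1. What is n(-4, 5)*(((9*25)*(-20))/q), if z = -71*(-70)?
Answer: -238050/497 ≈ -478.97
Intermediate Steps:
V = 24 (V = 6*4 = 24)
z = 4970
n(b, T) = 529 (n(b, T) = (-1 + 24)² = 23² = 529)
q = 4970
n(-4, 5)*(((9*25)*(-20))/q) = 529*(((9*25)*(-20))/4970) = 529*((225*(-20))*(1/4970)) = 529*(-4500*1/4970) = 529*(-450/497) = -238050/497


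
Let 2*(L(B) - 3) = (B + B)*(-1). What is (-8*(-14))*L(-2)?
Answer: 560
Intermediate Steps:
L(B) = 3 - B (L(B) = 3 + ((B + B)*(-1))/2 = 3 + ((2*B)*(-1))/2 = 3 + (-2*B)/2 = 3 - B)
(-8*(-14))*L(-2) = (-8*(-14))*(3 - 1*(-2)) = 112*(3 + 2) = 112*5 = 560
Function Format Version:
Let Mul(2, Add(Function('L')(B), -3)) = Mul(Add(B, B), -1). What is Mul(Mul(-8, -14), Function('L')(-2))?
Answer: 560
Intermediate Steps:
Function('L')(B) = Add(3, Mul(-1, B)) (Function('L')(B) = Add(3, Mul(Rational(1, 2), Mul(Add(B, B), -1))) = Add(3, Mul(Rational(1, 2), Mul(Mul(2, B), -1))) = Add(3, Mul(Rational(1, 2), Mul(-2, B))) = Add(3, Mul(-1, B)))
Mul(Mul(-8, -14), Function('L')(-2)) = Mul(Mul(-8, -14), Add(3, Mul(-1, -2))) = Mul(112, Add(3, 2)) = Mul(112, 5) = 560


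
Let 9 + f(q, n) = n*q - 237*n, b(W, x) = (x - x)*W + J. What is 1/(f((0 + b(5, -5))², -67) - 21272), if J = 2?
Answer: -1/5670 ≈ -0.00017637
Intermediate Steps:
b(W, x) = 2 (b(W, x) = (x - x)*W + 2 = 0*W + 2 = 0 + 2 = 2)
f(q, n) = -9 - 237*n + n*q (f(q, n) = -9 + (n*q - 237*n) = -9 + (-237*n + n*q) = -9 - 237*n + n*q)
1/(f((0 + b(5, -5))², -67) - 21272) = 1/((-9 - 237*(-67) - 67*(0 + 2)²) - 21272) = 1/((-9 + 15879 - 67*2²) - 21272) = 1/((-9 + 15879 - 67*4) - 21272) = 1/((-9 + 15879 - 268) - 21272) = 1/(15602 - 21272) = 1/(-5670) = -1/5670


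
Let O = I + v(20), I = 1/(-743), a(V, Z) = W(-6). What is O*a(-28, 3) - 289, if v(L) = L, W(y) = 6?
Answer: -125573/743 ≈ -169.01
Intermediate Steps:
a(V, Z) = 6
I = -1/743 ≈ -0.0013459
O = 14859/743 (O = -1/743 + 20 = 14859/743 ≈ 19.999)
O*a(-28, 3) - 289 = (14859/743)*6 - 289 = 89154/743 - 289 = -125573/743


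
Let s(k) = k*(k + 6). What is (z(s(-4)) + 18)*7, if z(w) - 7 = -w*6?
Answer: 511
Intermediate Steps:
s(k) = k*(6 + k)
z(w) = 7 - 6*w (z(w) = 7 - w*6 = 7 - 6*w)
(z(s(-4)) + 18)*7 = ((7 - (-24)*(6 - 4)) + 18)*7 = ((7 - (-24)*2) + 18)*7 = ((7 - 6*(-8)) + 18)*7 = ((7 + 48) + 18)*7 = (55 + 18)*7 = 73*7 = 511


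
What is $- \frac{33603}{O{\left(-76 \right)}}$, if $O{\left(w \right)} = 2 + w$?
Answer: $\frac{33603}{74} \approx 454.09$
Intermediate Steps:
$- \frac{33603}{O{\left(-76 \right)}} = - \frac{33603}{2 - 76} = - \frac{33603}{-74} = \left(-33603\right) \left(- \frac{1}{74}\right) = \frac{33603}{74}$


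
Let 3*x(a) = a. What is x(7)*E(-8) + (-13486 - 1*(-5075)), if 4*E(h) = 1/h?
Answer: -807463/96 ≈ -8411.1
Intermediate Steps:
x(a) = a/3
E(h) = 1/(4*h) (E(h) = (1/h)/4 = 1/(4*h))
x(7)*E(-8) + (-13486 - 1*(-5075)) = ((⅓)*7)*((¼)/(-8)) + (-13486 - 1*(-5075)) = 7*((¼)*(-⅛))/3 + (-13486 + 5075) = (7/3)*(-1/32) - 8411 = -7/96 - 8411 = -807463/96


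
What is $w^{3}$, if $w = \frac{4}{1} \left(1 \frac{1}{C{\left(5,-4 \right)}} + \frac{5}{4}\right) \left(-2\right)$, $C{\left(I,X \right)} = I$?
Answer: $- \frac{195112}{125} \approx -1560.9$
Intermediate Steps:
$w = - \frac{58}{5}$ ($w = \frac{4}{1} \left(1 \cdot \frac{1}{5} + \frac{5}{4}\right) \left(-2\right) = 4 \cdot 1 \left(1 \cdot \frac{1}{5} + 5 \cdot \frac{1}{4}\right) \left(-2\right) = 4 \left(\frac{1}{5} + \frac{5}{4}\right) \left(-2\right) = 4 \cdot \frac{29}{20} \left(-2\right) = \frac{29}{5} \left(-2\right) = - \frac{58}{5} \approx -11.6$)
$w^{3} = \left(- \frac{58}{5}\right)^{3} = - \frac{195112}{125}$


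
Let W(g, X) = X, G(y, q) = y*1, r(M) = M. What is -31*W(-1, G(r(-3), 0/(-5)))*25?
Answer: 2325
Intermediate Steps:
G(y, q) = y
-31*W(-1, G(r(-3), 0/(-5)))*25 = -31*(-3)*25 = 93*25 = 2325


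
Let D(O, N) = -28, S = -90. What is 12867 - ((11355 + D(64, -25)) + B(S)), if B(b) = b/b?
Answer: 1539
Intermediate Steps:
B(b) = 1
12867 - ((11355 + D(64, -25)) + B(S)) = 12867 - ((11355 - 28) + 1) = 12867 - (11327 + 1) = 12867 - 1*11328 = 12867 - 11328 = 1539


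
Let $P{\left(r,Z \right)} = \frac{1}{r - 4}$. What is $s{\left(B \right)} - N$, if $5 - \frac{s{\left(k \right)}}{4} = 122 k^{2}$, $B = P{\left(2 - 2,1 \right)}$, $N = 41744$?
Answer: $- \frac{83509}{2} \approx -41755.0$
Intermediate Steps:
$P{\left(r,Z \right)} = \frac{1}{-4 + r}$
$B = - \frac{1}{4}$ ($B = \frac{1}{-4 + \left(2 - 2\right)} = \frac{1}{-4 + 0} = \frac{1}{-4} = - \frac{1}{4} \approx -0.25$)
$s{\left(k \right)} = 20 - 488 k^{2}$ ($s{\left(k \right)} = 20 - 4 \cdot 122 k^{2} = 20 - 488 k^{2}$)
$s{\left(B \right)} - N = \left(20 - 488 \left(- \frac{1}{4}\right)^{2}\right) - 41744 = \left(20 - \frac{61}{2}\right) - 41744 = - \frac{21}{2} - 41744 = - \frac{83509}{2}$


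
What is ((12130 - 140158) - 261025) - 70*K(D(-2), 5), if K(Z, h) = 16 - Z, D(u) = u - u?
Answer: -390173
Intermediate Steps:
D(u) = 0
((12130 - 140158) - 261025) - 70*K(D(-2), 5) = ((12130 - 140158) - 261025) - 70*(16 - 1*0) = (-128028 - 261025) - 70*(16 + 0) = -389053 - 70*16 = -389053 - 1120 = -390173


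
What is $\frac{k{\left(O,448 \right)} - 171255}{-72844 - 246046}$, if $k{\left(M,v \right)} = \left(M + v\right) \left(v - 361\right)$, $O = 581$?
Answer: $\frac{40866}{159445} \approx 0.2563$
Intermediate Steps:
$k{\left(M,v \right)} = \left(-361 + v\right) \left(M + v\right)$ ($k{\left(M,v \right)} = \left(M + v\right) \left(-361 + v\right) = \left(-361 + v\right) \left(M + v\right)$)
$\frac{k{\left(O,448 \right)} - 171255}{-72844 - 246046} = \frac{\left(448^{2} - 209741 - 161728 + 581 \cdot 448\right) - 171255}{-72844 - 246046} = \frac{\left(200704 - 209741 - 161728 + 260288\right) - 171255}{-318890} = \left(89523 - 171255\right) \left(- \frac{1}{318890}\right) = \left(-81732\right) \left(- \frac{1}{318890}\right) = \frac{40866}{159445}$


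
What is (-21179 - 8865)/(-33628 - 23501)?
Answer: 30044/57129 ≈ 0.52590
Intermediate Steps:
(-21179 - 8865)/(-33628 - 23501) = -30044/(-57129) = -30044*(-1/57129) = 30044/57129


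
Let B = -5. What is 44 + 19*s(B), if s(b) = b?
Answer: -51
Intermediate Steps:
44 + 19*s(B) = 44 + 19*(-5) = 44 - 95 = -51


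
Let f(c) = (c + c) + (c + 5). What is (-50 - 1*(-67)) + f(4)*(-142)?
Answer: -2397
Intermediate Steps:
f(c) = 5 + 3*c (f(c) = 2*c + (5 + c) = 5 + 3*c)
(-50 - 1*(-67)) + f(4)*(-142) = (-50 - 1*(-67)) + (5 + 3*4)*(-142) = (-50 + 67) + (5 + 12)*(-142) = 17 + 17*(-142) = 17 - 2414 = -2397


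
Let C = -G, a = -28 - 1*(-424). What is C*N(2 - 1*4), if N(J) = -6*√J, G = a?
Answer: 2376*I*√2 ≈ 3360.2*I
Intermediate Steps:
a = 396 (a = -28 + 424 = 396)
G = 396
C = -396 (C = -1*396 = -396)
C*N(2 - 1*4) = -(-2376)*√(2 - 1*4) = -(-2376)*√(2 - 4) = -(-2376)*√(-2) = -(-2376)*I*√2 = 2376*I*√2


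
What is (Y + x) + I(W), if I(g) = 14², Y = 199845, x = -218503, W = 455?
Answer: -18462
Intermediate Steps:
I(g) = 196
(Y + x) + I(W) = (199845 - 218503) + 196 = -18658 + 196 = -18462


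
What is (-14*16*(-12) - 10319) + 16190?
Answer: 8559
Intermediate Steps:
(-14*16*(-12) - 10319) + 16190 = (-224*(-12) - 10319) + 16190 = (2688 - 10319) + 16190 = -7631 + 16190 = 8559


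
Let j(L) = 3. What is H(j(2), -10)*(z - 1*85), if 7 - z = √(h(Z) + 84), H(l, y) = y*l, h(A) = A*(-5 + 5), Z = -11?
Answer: 2340 + 60*√21 ≈ 2615.0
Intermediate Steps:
h(A) = 0 (h(A) = A*0 = 0)
H(l, y) = l*y
z = 7 - 2*√21 (z = 7 - √(0 + 84) = 7 - √84 = 7 - 2*√21 ≈ -2.1651)
H(j(2), -10)*(z - 1*85) = (3*(-10))*((7 - 2*√21) - 1*85) = -30*((7 - 2*√21) - 85) = -30*(-78 - 2*√21) = 2340 + 60*√21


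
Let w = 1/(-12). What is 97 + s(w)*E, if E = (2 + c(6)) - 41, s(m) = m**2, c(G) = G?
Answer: 4645/48 ≈ 96.771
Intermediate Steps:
w = -1/12 ≈ -0.083333
E = -33 (E = (2 + 6) - 41 = 8 - 41 = -33)
97 + s(w)*E = 97 + (-1/12)**2*(-33) = 97 + (1/144)*(-33) = 97 - 11/48 = 4645/48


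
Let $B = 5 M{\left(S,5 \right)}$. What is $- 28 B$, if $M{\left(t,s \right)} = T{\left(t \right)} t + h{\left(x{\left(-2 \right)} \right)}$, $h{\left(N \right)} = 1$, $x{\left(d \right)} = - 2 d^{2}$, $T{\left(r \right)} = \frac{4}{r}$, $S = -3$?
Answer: $-700$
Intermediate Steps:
$M{\left(t,s \right)} = 5$ ($M{\left(t,s \right)} = \frac{4}{t} t + 1 = 4 + 1 = 5$)
$B = 25$ ($B = 5 \cdot 5 = 25$)
$- 28 B = \left(-28\right) 25 = -700$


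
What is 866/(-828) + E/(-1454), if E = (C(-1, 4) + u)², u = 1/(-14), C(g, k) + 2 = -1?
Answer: -62081779/58991688 ≈ -1.0524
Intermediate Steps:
C(g, k) = -3 (C(g, k) = -2 - 1 = -3)
u = -1/14 ≈ -0.071429
E = 1849/196 (E = (-3 - 1/14)² = (-43/14)² = 1849/196 ≈ 9.4337)
866/(-828) + E/(-1454) = 866/(-828) + (1849/196)/(-1454) = 866*(-1/828) + (1849/196)*(-1/1454) = -433/414 - 1849/284984 = -62081779/58991688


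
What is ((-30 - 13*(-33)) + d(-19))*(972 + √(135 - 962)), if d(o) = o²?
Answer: 738720 + 760*I*√827 ≈ 7.3872e+5 + 21856.0*I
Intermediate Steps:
((-30 - 13*(-33)) + d(-19))*(972 + √(135 - 962)) = ((-30 - 13*(-33)) + (-19)²)*(972 + √(135 - 962)) = ((-30 + 429) + 361)*(972 + √(-827)) = (399 + 361)*(972 + I*√827) = 760*(972 + I*√827) = 738720 + 760*I*√827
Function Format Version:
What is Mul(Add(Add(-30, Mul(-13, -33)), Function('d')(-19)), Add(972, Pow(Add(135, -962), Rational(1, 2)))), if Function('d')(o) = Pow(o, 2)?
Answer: Add(738720, Mul(760, I, Pow(827, Rational(1, 2)))) ≈ Add(7.3872e+5, Mul(21856., I))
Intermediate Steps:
Mul(Add(Add(-30, Mul(-13, -33)), Function('d')(-19)), Add(972, Pow(Add(135, -962), Rational(1, 2)))) = Mul(Add(Add(-30, Mul(-13, -33)), Pow(-19, 2)), Add(972, Pow(Add(135, -962), Rational(1, 2)))) = Mul(Add(Add(-30, 429), 361), Add(972, Pow(-827, Rational(1, 2)))) = Mul(Add(399, 361), Add(972, Mul(I, Pow(827, Rational(1, 2))))) = Mul(760, Add(972, Mul(I, Pow(827, Rational(1, 2))))) = Add(738720, Mul(760, I, Pow(827, Rational(1, 2))))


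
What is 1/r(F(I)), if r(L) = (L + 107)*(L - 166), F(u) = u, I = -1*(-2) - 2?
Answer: -1/17762 ≈ -5.6300e-5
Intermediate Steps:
I = 0 (I = 2 - 2 = 0)
r(L) = (-166 + L)*(107 + L) (r(L) = (107 + L)*(-166 + L) = (-166 + L)*(107 + L))
1/r(F(I)) = 1/(-17762 + 0² - 59*0) = 1/(-17762 + 0 + 0) = 1/(-17762) = -1/17762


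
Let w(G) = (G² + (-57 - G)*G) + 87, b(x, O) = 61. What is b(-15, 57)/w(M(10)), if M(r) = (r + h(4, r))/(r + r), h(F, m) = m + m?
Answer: 122/3 ≈ 40.667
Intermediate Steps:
h(F, m) = 2*m
M(r) = 3/2 (M(r) = (r + 2*r)/(r + r) = (3*r)/((2*r)) = (3*r)*(1/(2*r)) = 3/2)
w(G) = 87 + G² + G*(-57 - G) (w(G) = (G² + G*(-57 - G)) + 87 = 87 + G² + G*(-57 - G))
b(-15, 57)/w(M(10)) = 61/(87 - 57*3/2) = 61/(87 - 171/2) = 61/(3/2) = 61*(⅔) = 122/3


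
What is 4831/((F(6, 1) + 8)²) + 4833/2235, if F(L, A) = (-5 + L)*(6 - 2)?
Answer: 3831079/107280 ≈ 35.711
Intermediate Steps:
F(L, A) = -20 + 4*L (F(L, A) = (-5 + L)*4 = -20 + 4*L)
4831/((F(6, 1) + 8)²) + 4833/2235 = 4831/(((-20 + 4*6) + 8)²) + 4833/2235 = 4831/(((-20 + 24) + 8)²) + 4833*(1/2235) = 4831/((4 + 8)²) + 1611/745 = 4831/(12²) + 1611/745 = 4831/144 + 1611/745 = 3831079/107280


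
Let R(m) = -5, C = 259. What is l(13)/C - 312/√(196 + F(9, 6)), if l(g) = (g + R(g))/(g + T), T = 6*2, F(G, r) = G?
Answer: 8/6475 - 312*√205/205 ≈ -21.790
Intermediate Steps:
T = 12
l(g) = (-5 + g)/(12 + g) (l(g) = (g - 5)/(g + 12) = (-5 + g)/(12 + g))
l(13)/C - 312/√(196 + F(9, 6)) = ((-5 + 13)/(12 + 13))/259 - 312/√(196 + 9) = (8/25)*(1/259) - 312*√205/205 = 8/6475 - 312*√205/205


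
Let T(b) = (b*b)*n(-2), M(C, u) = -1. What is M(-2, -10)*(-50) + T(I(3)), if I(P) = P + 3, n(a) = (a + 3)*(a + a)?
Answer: -94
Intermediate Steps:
n(a) = 2*a*(3 + a) (n(a) = (3 + a)*(2*a) = 2*a*(3 + a))
I(P) = 3 + P
T(b) = -4*b² (T(b) = (b*b)*(2*(-2)*(3 - 2)) = b²*(2*(-2)*1) = b²*(-4) = -4*b²)
M(-2, -10)*(-50) + T(I(3)) = -1*(-50) - 4*(3 + 3)² = 50 - 4*6² = 50 - 4*36 = 50 - 144 = -94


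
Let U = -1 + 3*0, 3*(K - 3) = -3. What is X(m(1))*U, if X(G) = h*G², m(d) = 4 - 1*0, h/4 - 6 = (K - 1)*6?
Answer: -768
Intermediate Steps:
K = 2 (K = 3 + (⅓)*(-3) = 3 - 1 = 2)
U = -1 (U = -1 + 0 = -1)
h = 48 (h = 24 + 4*((2 - 1)*6) = 24 + 4*(1*6) = 24 + 4*6 = 24 + 24 = 48)
m(d) = 4 (m(d) = 4 + 0 = 4)
X(G) = 48*G²
X(m(1))*U = (48*4²)*(-1) = (48*16)*(-1) = 768*(-1) = -768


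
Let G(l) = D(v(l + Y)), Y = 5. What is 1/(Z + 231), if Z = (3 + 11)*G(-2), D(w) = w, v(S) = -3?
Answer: 1/189 ≈ 0.0052910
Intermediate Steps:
G(l) = -3
Z = -42 (Z = (3 + 11)*(-3) = 14*(-3) = -42)
1/(Z + 231) = 1/(-42 + 231) = 1/189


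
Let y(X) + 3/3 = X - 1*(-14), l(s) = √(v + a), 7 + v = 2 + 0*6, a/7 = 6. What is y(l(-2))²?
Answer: (13 + √37)² ≈ 364.15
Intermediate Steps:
a = 42 (a = 7*6 = 42)
v = -5 (v = -7 + (2 + 0*6) = -7 + (2 + 0) = -7 + 2 = -5)
l(s) = √37 (l(s) = √(-5 + 42) = √37)
y(X) = 13 + X (y(X) = -1 + (X - 1*(-14)) = -1 + (X + 14) = -1 + (14 + X) = 13 + X)
y(l(-2))² = (13 + √37)²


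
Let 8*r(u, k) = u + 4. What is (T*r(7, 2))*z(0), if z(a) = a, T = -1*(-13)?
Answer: 0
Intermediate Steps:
T = 13
r(u, k) = ½ + u/8 (r(u, k) = (u + 4)/8 = (4 + u)/8 = ½ + u/8)
(T*r(7, 2))*z(0) = (13*(½ + (⅛)*7))*0 = (13*(½ + 7/8))*0 = (13*(11/8))*0 = (143/8)*0 = 0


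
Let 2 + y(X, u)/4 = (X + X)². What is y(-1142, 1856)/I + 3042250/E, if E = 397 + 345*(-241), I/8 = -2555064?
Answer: -1997244324149/52856608968 ≈ -37.786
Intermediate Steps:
I = -20440512 (I = 8*(-2555064) = -20440512)
y(X, u) = -8 + 16*X² (y(X, u) = -8 + 4*(X + X)² = -8 + 4*(2*X)² = -8 + 4*(4*X²) = -8 + 16*X²)
E = -82748 (E = 397 - 83145 = -82748)
y(-1142, 1856)/I + 3042250/E = (-8 + 16*(-1142)²)/(-20440512) + 3042250/(-82748) = (-8 + 16*1304164)*(-1/20440512) + 3042250*(-1/82748) = (-8 + 20866624)*(-1/20440512) - 1521125/41374 = 20866616*(-1/20440512) - 1521125/41374 = -2608327/2555064 - 1521125/41374 = -1997244324149/52856608968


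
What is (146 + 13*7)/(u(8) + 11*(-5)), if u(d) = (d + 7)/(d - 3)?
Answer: -237/52 ≈ -4.5577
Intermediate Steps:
u(d) = (7 + d)/(-3 + d)
(146 + 13*7)/(u(8) + 11*(-5)) = (146 + 13*7)/((7 + 8)/(-3 + 8) + 11*(-5)) = (146 + 91)/(15/5 - 55) = 237/((⅕)*15 - 55) = 237/(3 - 55) = 237/(-52) = 237*(-1/52) = -237/52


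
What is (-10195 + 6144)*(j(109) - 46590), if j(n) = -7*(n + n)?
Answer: 194917916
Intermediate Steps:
j(n) = -14*n
(-10195 + 6144)*(j(109) - 46590) = (-10195 + 6144)*(-14*109 - 46590) = -4051*(-1526 - 46590) = -4051*(-48116) = 194917916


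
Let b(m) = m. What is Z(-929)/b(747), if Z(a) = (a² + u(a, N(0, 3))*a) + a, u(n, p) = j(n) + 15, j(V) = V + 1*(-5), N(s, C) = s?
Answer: 1715863/747 ≈ 2297.0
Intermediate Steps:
j(V) = -5 + V (j(V) = V - 5 = -5 + V)
u(n, p) = 10 + n (u(n, p) = (-5 + n) + 15 = 10 + n)
Z(a) = a + a² + a*(10 + a) (Z(a) = (a² + (10 + a)*a) + a = (a² + a*(10 + a)) + a = a + a² + a*(10 + a))
Z(-929)/b(747) = -929*(11 + 2*(-929))/747 = -929*(11 - 1858)*(1/747) = -929*(-1847)*(1/747) = 1715863*(1/747) = 1715863/747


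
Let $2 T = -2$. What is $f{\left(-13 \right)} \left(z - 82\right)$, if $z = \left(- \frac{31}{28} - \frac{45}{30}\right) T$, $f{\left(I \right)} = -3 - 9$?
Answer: $\frac{6669}{7} \approx 952.71$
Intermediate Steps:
$T = -1$ ($T = \frac{1}{2} \left(-2\right) = -1$)
$f{\left(I \right)} = -12$ ($f{\left(I \right)} = -3 - 9 = -12$)
$z = \frac{73}{28}$ ($z = \left(- \frac{31}{28} - \frac{45}{30}\right) \left(-1\right) = \left(\left(-31\right) \frac{1}{28} - \frac{3}{2}\right) \left(-1\right) = \left(- \frac{31}{28} - \frac{3}{2}\right) \left(-1\right) = \left(- \frac{73}{28}\right) \left(-1\right) = \frac{73}{28} \approx 2.6071$)
$f{\left(-13 \right)} \left(z - 82\right) = - 12 \left(\frac{73}{28} - 82\right) = \left(-12\right) \left(- \frac{2223}{28}\right) = \frac{6669}{7}$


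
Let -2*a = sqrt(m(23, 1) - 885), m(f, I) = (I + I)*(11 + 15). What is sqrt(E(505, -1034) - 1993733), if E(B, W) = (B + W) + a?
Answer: sqrt(-7977048 - 14*I*sqrt(17))/2 ≈ 0.0051094 - 1412.2*I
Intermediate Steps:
m(f, I) = 52*I (m(f, I) = (2*I)*26 = 52*I)
a = -7*I*sqrt(17)/2 (a = -sqrt(52*1 - 885)/2 = -sqrt(52 - 885)/2 = -7*I*sqrt(17)/2 ≈ -14.431*I)
E(B, W) = B + W - 7*I*sqrt(17)/2 (E(B, W) = (B + W) - 7*I*sqrt(17)/2 = B + W - 7*I*sqrt(17)/2)
sqrt(E(505, -1034) - 1993733) = sqrt((505 - 1034 - 7*I*sqrt(17)/2) - 1993733) = sqrt((-529 - 7*I*sqrt(17)/2) - 1993733) = sqrt(-1994262 - 7*I*sqrt(17)/2)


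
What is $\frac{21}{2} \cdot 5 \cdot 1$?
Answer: $\frac{105}{2} \approx 52.5$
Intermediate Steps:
$\frac{21}{2} \cdot 5 \cdot 1 = \frac{105}{2} \cdot 1 = \frac{105}{2}$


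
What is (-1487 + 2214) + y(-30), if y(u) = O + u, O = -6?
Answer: 691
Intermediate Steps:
y(u) = -6 + u
(-1487 + 2214) + y(-30) = (-1487 + 2214) + (-6 - 30) = 727 - 36 = 691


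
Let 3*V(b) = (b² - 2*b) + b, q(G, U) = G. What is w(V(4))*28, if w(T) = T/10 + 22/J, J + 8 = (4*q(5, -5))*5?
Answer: 2058/115 ≈ 17.896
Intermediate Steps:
V(b) = -b/3 + b²/3 (V(b) = ((b² - 2*b) + b)/3 = (b² - b)/3 = -b/3 + b²/3)
J = 92 (J = -8 + (4*5)*5 = -8 + 20*5 = -8 + 100 = 92)
w(T) = 11/46 + T/10 (w(T) = T/10 + 22/92 = T*(⅒) + 22*(1/92) = T/10 + 11/46 = 11/46 + T/10)
w(V(4))*28 = (11/46 + ((⅓)*4*(-1 + 4))/10)*28 = (11/46 + ((⅓)*4*3)/10)*28 = (11/46 + (⅒)*4)*28 = (11/46 + ⅖)*28 = (147/230)*28 = 2058/115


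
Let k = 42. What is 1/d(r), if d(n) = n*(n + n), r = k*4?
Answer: 1/56448 ≈ 1.7715e-5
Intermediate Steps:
r = 168 (r = 42*4 = 168)
d(n) = 2*n² (d(n) = n*(2*n) = 2*n²)
1/d(r) = 1/(2*168²) = 1/(2*28224) = 1/56448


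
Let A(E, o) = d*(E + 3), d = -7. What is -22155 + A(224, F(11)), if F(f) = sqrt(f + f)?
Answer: -23744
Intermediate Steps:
F(f) = sqrt(2)*sqrt(f) (F(f) = sqrt(2*f) = sqrt(2)*sqrt(f))
A(E, o) = -21 - 7*E (A(E, o) = -7*(E + 3) = -7*(3 + E) = -21 - 7*E)
-22155 + A(224, F(11)) = -22155 + (-21 - 7*224) = -22155 + (-21 - 1568) = -22155 - 1589 = -23744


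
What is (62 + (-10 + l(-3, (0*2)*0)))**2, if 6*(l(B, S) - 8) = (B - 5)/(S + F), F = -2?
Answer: 33124/9 ≈ 3680.4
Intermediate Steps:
l(B, S) = 8 + (-5 + B)/(6*(-2 + S)) (l(B, S) = 8 + ((B - 5)/(S - 2))/6 = 8 + ((-5 + B)/(-2 + S))/6 = 8 + (-5 + B)/(6*(-2 + S)))
(62 + (-10 + l(-3, (0*2)*0)))**2 = (62 + (-10 + (-101 - 3 + 48*((0*2)*0))/(6*(-2 + (0*2)*0))))**2 = (62 + (-10 + (-101 - 3 + 48*(0*0))/(6*(-2 + 0*0))))**2 = (62 + (-10 + (-101 - 3 + 48*0)/(6*(-2 + 0))))**2 = (62 + (-10 + (1/6)*(-101 - 3 + 0)/(-2)))**2 = (62 + (-10 + (1/6)*(-1/2)*(-104)))**2 = (62 + (-10 + 26/3))**2 = (62 - 4/3)**2 = (182/3)**2 = 33124/9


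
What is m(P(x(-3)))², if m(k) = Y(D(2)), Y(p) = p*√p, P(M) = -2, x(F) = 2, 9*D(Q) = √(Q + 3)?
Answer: 5*√5/729 ≈ 0.015337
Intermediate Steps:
D(Q) = √(3 + Q)/9 (D(Q) = √(Q + 3)/9 = √(3 + Q)/9)
Y(p) = p^(3/2)
m(k) = 5^(¾)/27 (m(k) = (√(3 + 2)/9)^(3/2) = (√5/9)^(3/2) = 5^(¾)/27)
m(P(x(-3)))² = (5^(¾)/27)² = 5*√5/729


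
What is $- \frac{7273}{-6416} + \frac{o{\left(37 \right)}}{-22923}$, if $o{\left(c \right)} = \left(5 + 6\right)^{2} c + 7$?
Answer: $\frac{137949635}{147073968} \approx 0.93796$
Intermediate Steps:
$o{\left(c \right)} = 7 + 121 c$ ($o{\left(c \right)} = 11^{2} c + 7 = 121 c + 7 = 7 + 121 c$)
$- \frac{7273}{-6416} + \frac{o{\left(37 \right)}}{-22923} = - \frac{7273}{-6416} + \frac{7 + 121 \cdot 37}{-22923} = \left(-7273\right) \left(- \frac{1}{6416}\right) + \left(7 + 4477\right) \left(- \frac{1}{22923}\right) = \frac{7273}{6416} + 4484 \left(- \frac{1}{22923}\right) = \frac{7273}{6416} - \frac{4484}{22923} = \frac{137949635}{147073968}$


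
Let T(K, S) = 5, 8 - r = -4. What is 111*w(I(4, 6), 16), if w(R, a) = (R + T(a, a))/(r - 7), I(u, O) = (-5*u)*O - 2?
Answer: -12987/5 ≈ -2597.4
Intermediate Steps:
I(u, O) = -2 - 5*O*u (I(u, O) = -5*O*u - 2 = -2 - 5*O*u)
r = 12 (r = 8 - 1*(-4) = 8 + 4 = 12)
w(R, a) = 1 + R/5 (w(R, a) = (R + 5)/(12 - 7) = (5 + R)/5 = (5 + R)*(1/5) = 1 + R/5)
111*w(I(4, 6), 16) = 111*(1 + (-2 - 5*6*4)/5) = 111*(1 + (-2 - 120)/5) = 111*(1 + (1/5)*(-122)) = 111*(1 - 122/5) = 111*(-117/5) = -12987/5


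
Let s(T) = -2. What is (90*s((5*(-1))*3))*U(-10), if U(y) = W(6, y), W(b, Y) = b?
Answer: -1080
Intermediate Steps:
U(y) = 6
(90*s((5*(-1))*3))*U(-10) = (90*(-2))*6 = -180*6 = -1080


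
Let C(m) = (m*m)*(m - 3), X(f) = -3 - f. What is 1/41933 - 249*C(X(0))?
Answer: 563831119/41933 ≈ 13446.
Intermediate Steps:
C(m) = m**2*(-3 + m)
1/41933 - 249*C(X(0)) = 1/41933 - 249*(-3 - 1*0)**2*(-3 + (-3 - 1*0)) = 1/41933 - 249*(-3 + 0)**2*(-3 + (-3 + 0)) = 1/41933 - 249*(-3)**2*(-3 - 3) = 1/41933 - 2241*(-6) = 1/41933 - 249*(-54) = 1/41933 + 13446 = 563831119/41933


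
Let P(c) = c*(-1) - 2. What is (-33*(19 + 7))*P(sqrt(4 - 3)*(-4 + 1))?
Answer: -858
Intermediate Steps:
P(c) = -2 - c (P(c) = -c - 2 = -2 - c)
(-33*(19 + 7))*P(sqrt(4 - 3)*(-4 + 1)) = (-33*(19 + 7))*(-2 - sqrt(4 - 3)*(-4 + 1)) = (-33*26)*(-2 - sqrt(1)*(-3)) = -858*(-2 - (-3)) = -858*(-2 - 1*(-3)) = -858*(-2 + 3) = -858*1 = -858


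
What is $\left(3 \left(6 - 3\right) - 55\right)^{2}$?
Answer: $2116$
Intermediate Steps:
$\left(3 \left(6 - 3\right) - 55\right)^{2} = \left(3 \cdot 3 - 55\right)^{2} = \left(9 - 55\right)^{2} = \left(-46\right)^{2} = 2116$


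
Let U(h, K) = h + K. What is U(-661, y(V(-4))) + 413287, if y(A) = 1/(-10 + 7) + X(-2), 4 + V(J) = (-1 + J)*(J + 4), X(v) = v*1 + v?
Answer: 1237865/3 ≈ 4.1262e+5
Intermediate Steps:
X(v) = 2*v (X(v) = v + v = 2*v)
V(J) = -4 + (-1 + J)*(4 + J) (V(J) = -4 + (-1 + J)*(J + 4) = -4 + (-1 + J)*(4 + J))
y(A) = -13/3 (y(A) = 1/(-10 + 7) + 2*(-2) = 1/(-3) - 4 = -⅓ - 4 = -13/3)
U(h, K) = K + h
U(-661, y(V(-4))) + 413287 = (-13/3 - 661) + 413287 = -1996/3 + 413287 = 1237865/3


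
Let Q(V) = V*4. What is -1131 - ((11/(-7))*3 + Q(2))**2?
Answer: -55948/49 ≈ -1141.8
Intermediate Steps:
Q(V) = 4*V
-1131 - ((11/(-7))*3 + Q(2))**2 = -1131 - ((11/(-7))*3 + 4*2)**2 = -1131 - ((11*(-1/7))*3 + 8)**2 = -1131 - (-11/7*3 + 8)**2 = -1131 - (-33/7 + 8)**2 = -1131 - (23/7)**2 = -1131 - 1*529/49 = -1131 - 529/49 = -55948/49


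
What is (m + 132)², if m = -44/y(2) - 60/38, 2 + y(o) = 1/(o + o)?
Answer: 428076100/17689 ≈ 24200.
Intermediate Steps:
y(o) = -2 + 1/(2*o) (y(o) = -2 + 1/(o + o) = -2 + 1/(2*o))
m = 3134/133 (m = -44/(-2 + (½)/2) - 60/38 = -44/(-2 + (½)*(½)) - 60*1/38 = -44/(-2 + ¼) - 30/19 = -44/(-7/4) - 30/19 = -44*(-4/7) - 30/19 = 176/7 - 30/19 = 3134/133 ≈ 23.564)
(m + 132)² = (3134/133 + 132)² = (20690/133)² = 428076100/17689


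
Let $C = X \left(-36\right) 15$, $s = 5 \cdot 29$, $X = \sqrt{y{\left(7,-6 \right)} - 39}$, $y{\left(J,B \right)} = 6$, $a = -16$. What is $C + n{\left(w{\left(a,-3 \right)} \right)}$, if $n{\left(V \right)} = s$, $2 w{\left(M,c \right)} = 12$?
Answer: $145 - 540 i \sqrt{33} \approx 145.0 - 3102.1 i$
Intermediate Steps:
$X = i \sqrt{33}$ ($X = \sqrt{6 - 39} = \sqrt{-33} = i \sqrt{33} \approx 5.7446 i$)
$w{\left(M,c \right)} = 6$ ($w{\left(M,c \right)} = \frac{1}{2} \cdot 12 = 6$)
$s = 145$
$n{\left(V \right)} = 145$
$C = - 540 i \sqrt{33}$ ($C = i \sqrt{33} \left(-36\right) 15 = - 36 i \sqrt{33} \cdot 15 = - 540 i \sqrt{33} \approx - 3102.1 i$)
$C + n{\left(w{\left(a,-3 \right)} \right)} = - 540 i \sqrt{33} + 145 = 145 - 540 i \sqrt{33}$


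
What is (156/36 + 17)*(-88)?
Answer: -5632/3 ≈ -1877.3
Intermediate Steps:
(156/36 + 17)*(-88) = (156*(1/36) + 17)*(-88) = (13/3 + 17)*(-88) = (64/3)*(-88) = -5632/3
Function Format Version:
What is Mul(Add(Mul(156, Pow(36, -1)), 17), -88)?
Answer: Rational(-5632, 3) ≈ -1877.3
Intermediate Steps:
Mul(Add(Mul(156, Pow(36, -1)), 17), -88) = Mul(Add(Mul(156, Rational(1, 36)), 17), -88) = Mul(Add(Rational(13, 3), 17), -88) = Mul(Rational(64, 3), -88) = Rational(-5632, 3)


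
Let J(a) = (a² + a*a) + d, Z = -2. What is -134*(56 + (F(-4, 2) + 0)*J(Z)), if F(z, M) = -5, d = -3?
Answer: -4154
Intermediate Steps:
J(a) = -3 + 2*a² (J(a) = (a² + a*a) - 3 = (a² + a²) - 3 = 2*a² - 3 = -3 + 2*a²)
-134*(56 + (F(-4, 2) + 0)*J(Z)) = -134*(56 + (-5 + 0)*(-3 + 2*(-2)²)) = -134*(56 - 5*(-3 + 2*4)) = -134*(56 - 5*(-3 + 8)) = -134*(56 - 5*5) = -134*(56 - 25) = -134*31 = -4154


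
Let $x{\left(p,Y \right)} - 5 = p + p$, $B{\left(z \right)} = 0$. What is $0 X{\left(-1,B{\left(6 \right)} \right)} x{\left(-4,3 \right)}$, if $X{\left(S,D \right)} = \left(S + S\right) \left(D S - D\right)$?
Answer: $0$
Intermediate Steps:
$x{\left(p,Y \right)} = 5 + 2 p$ ($x{\left(p,Y \right)} = 5 + \left(p + p\right) = 5 + 2 p$)
$X{\left(S,D \right)} = 2 S \left(- D + D S\right)$
$0 X{\left(-1,B{\left(6 \right)} \right)} x{\left(-4,3 \right)} = 0 \cdot 2 \cdot 0 \left(-1\right) \left(-1 - 1\right) \left(5 + 2 \left(-4\right)\right) = 0 \cdot 2 \cdot 0 \left(-1\right) \left(-2\right) \left(5 - 8\right) = 0 \cdot 0 \left(-3\right) = 0 \left(-3\right) = 0$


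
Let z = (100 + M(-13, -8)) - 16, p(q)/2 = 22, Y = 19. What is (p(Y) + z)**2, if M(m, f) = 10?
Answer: 19044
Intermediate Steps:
p(q) = 44 (p(q) = 2*22 = 44)
z = 94 (z = (100 + 10) - 16 = 110 - 16 = 94)
(p(Y) + z)**2 = (44 + 94)**2 = 138**2 = 19044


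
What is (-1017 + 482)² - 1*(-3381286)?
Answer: 3667511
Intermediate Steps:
(-1017 + 482)² - 1*(-3381286) = (-535)² + 3381286 = 286225 + 3381286 = 3667511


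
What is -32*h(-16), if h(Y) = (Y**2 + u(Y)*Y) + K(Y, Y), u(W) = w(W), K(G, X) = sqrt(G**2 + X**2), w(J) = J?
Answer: -16384 - 512*sqrt(2) ≈ -17108.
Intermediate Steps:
u(W) = W
h(Y) = 2*Y**2 + sqrt(2)*sqrt(Y**2) (h(Y) = (Y**2 + Y*Y) + sqrt(Y**2 + Y**2) = (Y**2 + Y**2) + sqrt(2*Y**2) = 2*Y**2 + sqrt(2)*sqrt(Y**2))
-32*h(-16) = -32*(2*(-16)**2 + sqrt(2)*sqrt((-16)**2)) = -32*(2*256 + sqrt(2)*sqrt(256)) = -32*(512 + sqrt(2)*16) = -32*(512 + 16*sqrt(2)) = -16384 - 512*sqrt(2)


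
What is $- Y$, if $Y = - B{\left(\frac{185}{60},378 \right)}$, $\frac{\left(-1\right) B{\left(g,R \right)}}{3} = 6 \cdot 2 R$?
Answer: $-13608$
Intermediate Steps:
$B{\left(g,R \right)} = - 36 R$ ($B{\left(g,R \right)} = - 3 \cdot 6 \cdot 2 R = - 3 \cdot 12 R = - 36 R$)
$Y = 13608$ ($Y = - \left(-36\right) 378 = \left(-1\right) \left(-13608\right) = 13608$)
$- Y = \left(-1\right) 13608 = -13608$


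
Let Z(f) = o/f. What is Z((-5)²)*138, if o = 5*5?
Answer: 138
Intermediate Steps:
o = 25
Z(f) = 25/f
Z((-5)²)*138 = (25/((-5)²))*138 = (25/25)*138 = (25*(1/25))*138 = 1*138 = 138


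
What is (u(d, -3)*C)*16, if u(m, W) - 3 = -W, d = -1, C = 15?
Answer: 1440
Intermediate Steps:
u(m, W) = 3 - W
(u(d, -3)*C)*16 = ((3 - 1*(-3))*15)*16 = ((3 + 3)*15)*16 = (6*15)*16 = 90*16 = 1440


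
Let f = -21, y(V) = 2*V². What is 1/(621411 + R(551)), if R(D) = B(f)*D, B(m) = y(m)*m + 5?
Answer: -1/9581456 ≈ -1.0437e-7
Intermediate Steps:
B(m) = 5 + 2*m³ (B(m) = (2*m²)*m + 5 = 2*m³ + 5 = 5 + 2*m³)
R(D) = -18517*D (R(D) = (5 + 2*(-21)³)*D = (5 + 2*(-9261))*D = (5 - 18522)*D = -18517*D)
1/(621411 + R(551)) = 1/(621411 - 18517*551) = 1/(621411 - 10202867) = 1/(-9581456) = -1/9581456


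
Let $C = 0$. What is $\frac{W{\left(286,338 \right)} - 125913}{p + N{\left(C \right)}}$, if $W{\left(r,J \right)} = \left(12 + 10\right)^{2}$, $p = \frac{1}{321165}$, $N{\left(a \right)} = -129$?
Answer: $\frac{40283404785}{41430284} \approx 972.32$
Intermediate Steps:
$p = \frac{1}{321165} \approx 3.1137 \cdot 10^{-6}$
$W{\left(r,J \right)} = 484$ ($W{\left(r,J \right)} = 22^{2} = 484$)
$\frac{W{\left(286,338 \right)} - 125913}{p + N{\left(C \right)}} = \frac{484 - 125913}{\frac{1}{321165} - 129} = - \frac{125429}{- \frac{41430284}{321165}} = \left(-125429\right) \left(- \frac{321165}{41430284}\right) = \frac{40283404785}{41430284}$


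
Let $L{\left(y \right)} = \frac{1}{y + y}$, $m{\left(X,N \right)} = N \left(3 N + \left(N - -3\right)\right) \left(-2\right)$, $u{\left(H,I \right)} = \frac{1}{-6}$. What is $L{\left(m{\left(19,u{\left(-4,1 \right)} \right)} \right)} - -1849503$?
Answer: $\frac{25893051}{14} \approx 1.8495 \cdot 10^{6}$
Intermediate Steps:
$u{\left(H,I \right)} = - \frac{1}{6}$
$m{\left(X,N \right)} = - 2 N \left(3 + 4 N\right)$ ($m{\left(X,N \right)} = N \left(3 N + \left(N + 3\right)\right) \left(-2\right) = N \left(3 N + \left(3 + N\right)\right) \left(-2\right) = N \left(3 + 4 N\right) \left(-2\right) = - 2 N \left(3 + 4 N\right)$)
$L{\left(y \right)} = \frac{1}{2 y}$
$L{\left(m{\left(19,u{\left(-4,1 \right)} \right)} \right)} - -1849503 = \frac{1}{2 \left(\left(-2\right) \left(- \frac{1}{6}\right) \left(3 + 4 \left(- \frac{1}{6}\right)\right)\right)} - -1849503 = \frac{1}{2 \left(\left(-2\right) \left(- \frac{1}{6}\right) \left(3 - \frac{2}{3}\right)\right)} + 1849503 = \frac{1}{2 \left(\left(-2\right) \left(- \frac{1}{6}\right) \frac{7}{3}\right)} + 1849503 = \frac{1}{2 \cdot \frac{7}{9}} + 1849503 = \frac{1}{2} \cdot \frac{9}{7} + 1849503 = \frac{9}{14} + 1849503 = \frac{25893051}{14}$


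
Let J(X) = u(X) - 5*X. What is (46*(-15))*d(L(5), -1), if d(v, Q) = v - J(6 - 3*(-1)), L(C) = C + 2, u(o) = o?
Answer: -29670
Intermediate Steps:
L(C) = 2 + C
J(X) = -4*X (J(X) = X - 5*X = -4*X)
d(v, Q) = 36 + v (d(v, Q) = v - (-4)*(6 - 3*(-1)) = v - (-4)*(6 + 3) = v - (-4)*9 = v - 1*(-36) = v + 36 = 36 + v)
(46*(-15))*d(L(5), -1) = (46*(-15))*(36 + (2 + 5)) = -690*(36 + 7) = -690*43 = -29670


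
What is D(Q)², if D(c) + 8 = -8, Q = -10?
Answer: 256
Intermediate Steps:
D(c) = -16 (D(c) = -8 - 8 = -16)
D(Q)² = (-16)² = 256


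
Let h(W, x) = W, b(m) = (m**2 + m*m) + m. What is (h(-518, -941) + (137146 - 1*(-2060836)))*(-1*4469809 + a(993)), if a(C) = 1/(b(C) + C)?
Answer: -1615827953650219510/164507 ≈ -9.8222e+12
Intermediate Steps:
b(m) = m + 2*m**2 (b(m) = (m**2 + m**2) + m = 2*m**2 + m = m + 2*m**2)
a(C) = 1/(C + C*(1 + 2*C)) (a(C) = 1/(C*(1 + 2*C) + C) = 1/(C + C*(1 + 2*C)))
(h(-518, -941) + (137146 - 1*(-2060836)))*(-1*4469809 + a(993)) = (-518 + (137146 - 1*(-2060836)))*(-1*4469809 + (1/2)/(993*(1 + 993))) = (-518 + (137146 + 2060836))*(-4469809 + (1/2)*(1/993)/994) = (-518 + 2197982)*(-4469809 + (1/2)*(1/993)*(1/994)) = 2197464*(-4469809 + 1/1974084) = 2197464*(-8823778429955/1974084) = -1615827953650219510/164507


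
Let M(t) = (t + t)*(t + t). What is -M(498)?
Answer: -992016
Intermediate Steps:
M(t) = 4*t² (M(t) = (2*t)*(2*t) = 4*t²)
-M(498) = -4*498² = -4*248004 = -1*992016 = -992016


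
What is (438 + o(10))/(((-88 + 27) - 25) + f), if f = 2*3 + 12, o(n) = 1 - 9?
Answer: -215/34 ≈ -6.3235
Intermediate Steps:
o(n) = -8
f = 18 (f = 6 + 12 = 18)
(438 + o(10))/(((-88 + 27) - 25) + f) = (438 - 8)/(((-88 + 27) - 25) + 18) = 430/((-61 - 25) + 18) = 430/(-86 + 18) = 430/(-68) = 430*(-1/68) = -215/34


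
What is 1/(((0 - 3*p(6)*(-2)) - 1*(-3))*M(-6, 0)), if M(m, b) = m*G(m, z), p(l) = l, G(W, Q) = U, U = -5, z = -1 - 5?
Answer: 1/1170 ≈ 0.00085470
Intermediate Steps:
z = -6
G(W, Q) = -5
M(m, b) = -5*m (M(m, b) = m*(-5) = -5*m)
1/(((0 - 3*p(6)*(-2)) - 1*(-3))*M(-6, 0)) = 1/(((0 - 3*6*(-2)) - 1*(-3))*(-5*(-6))) = 1/(((0 - 18*(-2)) + 3)*30) = 1/(((0 + 36) + 3)*30) = 1/((36 + 3)*30) = 1/(39*30) = 1/1170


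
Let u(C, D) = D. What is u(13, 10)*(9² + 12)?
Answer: 930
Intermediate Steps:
u(13, 10)*(9² + 12) = 10*(9² + 12) = 10*(81 + 12) = 10*93 = 930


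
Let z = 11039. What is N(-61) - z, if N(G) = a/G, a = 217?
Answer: -673596/61 ≈ -11043.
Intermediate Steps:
N(G) = 217/G
N(-61) - z = 217/(-61) - 1*11039 = 217*(-1/61) - 11039 = -217/61 - 11039 = -673596/61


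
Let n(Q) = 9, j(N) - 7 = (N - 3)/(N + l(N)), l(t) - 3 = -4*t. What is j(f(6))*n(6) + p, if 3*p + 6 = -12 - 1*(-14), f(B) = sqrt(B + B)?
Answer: 1954/33 + 12*sqrt(3)/11 ≈ 61.102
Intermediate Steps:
l(t) = 3 - 4*t
f(B) = sqrt(2)*sqrt(B) (f(B) = sqrt(2*B) = sqrt(2)*sqrt(B))
j(N) = 7 + (-3 + N)/(3 - 3*N) (j(N) = 7 + (N - 3)/(N + (3 - 4*N)) = 7 + (-3 + N)/(3 - 3*N))
p = -4/3 (p = -2 + (-12 - 1*(-14))/3 = -2 + (-12 + 14)/3 = -2 + (1/3)*2 = -2 + 2/3 = -4/3 ≈ -1.3333)
j(f(6))*n(6) + p = (2*(-9 + 10*(sqrt(2)*sqrt(6)))/(3*(-1 + sqrt(2)*sqrt(6))))*9 - 4/3 = (2*(-9 + 10*(2*sqrt(3)))/(3*(-1 + 2*sqrt(3))))*9 - 4/3 = (2*(-9 + 20*sqrt(3))/(3*(-1 + 2*sqrt(3))))*9 - 4/3 = 6*(-9 + 20*sqrt(3))/(-1 + 2*sqrt(3)) - 4/3 = -4/3 + 6*(-9 + 20*sqrt(3))/(-1 + 2*sqrt(3))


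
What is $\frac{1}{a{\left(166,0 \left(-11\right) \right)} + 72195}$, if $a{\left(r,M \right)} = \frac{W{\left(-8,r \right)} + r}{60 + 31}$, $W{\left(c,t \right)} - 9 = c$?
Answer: $\frac{91}{6569912} \approx 1.3851 \cdot 10^{-5}$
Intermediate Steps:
$W{\left(c,t \right)} = 9 + c$
$a{\left(r,M \right)} = \frac{1}{91} + \frac{r}{91}$ ($a{\left(r,M \right)} = \frac{\left(9 - 8\right) + r}{60 + 31} = \frac{1 + r}{91} = \left(1 + r\right) \frac{1}{91} = \frac{1}{91} + \frac{r}{91}$)
$\frac{1}{a{\left(166,0 \left(-11\right) \right)} + 72195} = \frac{1}{\left(\frac{1}{91} + \frac{1}{91} \cdot 166\right) + 72195} = \frac{1}{\left(\frac{1}{91} + \frac{166}{91}\right) + 72195} = \frac{1}{\frac{167}{91} + 72195} = \frac{1}{\frac{6569912}{91}} = \frac{91}{6569912}$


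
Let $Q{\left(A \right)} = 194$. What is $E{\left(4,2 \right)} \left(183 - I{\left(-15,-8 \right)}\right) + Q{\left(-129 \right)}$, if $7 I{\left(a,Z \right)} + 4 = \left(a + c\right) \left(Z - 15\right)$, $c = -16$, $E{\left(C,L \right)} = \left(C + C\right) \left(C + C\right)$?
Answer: $\frac{37966}{7} \approx 5423.7$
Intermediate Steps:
$E{\left(C,L \right)} = 4 C^{2}$ ($E{\left(C,L \right)} = 2 C 2 C = 4 C^{2}$)
$I{\left(a,Z \right)} = - \frac{4}{7} + \frac{\left(-16 + a\right) \left(-15 + Z\right)}{7}$ ($I{\left(a,Z \right)} = - \frac{4}{7} + \frac{\left(a - 16\right) \left(Z - 15\right)}{7} = - \frac{4}{7} + \frac{\left(-16 + a\right) \left(-15 + Z\right)}{7}$)
$E{\left(4,2 \right)} \left(183 - I{\left(-15,-8 \right)}\right) + Q{\left(-129 \right)} = 4 \cdot 4^{2} \left(183 - \left(\frac{236}{7} - - \frac{128}{7} - - \frac{225}{7} + \frac{1}{7} \left(-8\right) \left(-15\right)\right)\right) + 194 = 4 \cdot 16 \left(183 - \left(\frac{236}{7} + \frac{128}{7} + \frac{225}{7} + \frac{120}{7}\right)\right) + 194 = 64 \left(183 - \frac{709}{7}\right) + 194 = 64 \cdot \frac{572}{7} + 194 = \frac{36608}{7} + 194 = \frac{37966}{7}$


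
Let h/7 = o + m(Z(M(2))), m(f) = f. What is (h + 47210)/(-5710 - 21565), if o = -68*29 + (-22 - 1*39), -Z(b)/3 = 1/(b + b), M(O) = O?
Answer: -26379/21820 ≈ -1.2089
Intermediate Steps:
Z(b) = -3/(2*b) (Z(b) = -3/(b + b) = -3*1/(2*b) = -3/(2*b))
o = -2033 (o = -1972 + (-22 - 39) = -1972 - 61 = -2033)
h = -56945/4 (h = 7*(-2033 - 3/2/2) = 7*(-2033 - 3/2*1/2) = 7*(-2033 - 3/4) = 7*(-8135/4) = -56945/4 ≈ -14236.)
(h + 47210)/(-5710 - 21565) = (-56945/4 + 47210)/(-5710 - 21565) = (131895/4)/(-27275) = (131895/4)*(-1/27275) = -26379/21820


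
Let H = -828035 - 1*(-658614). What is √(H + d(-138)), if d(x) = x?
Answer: I*√169559 ≈ 411.78*I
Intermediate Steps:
H = -169421 (H = -828035 + 658614 = -169421)
√(H + d(-138)) = √(-169421 - 138) = √(-169559) = I*√169559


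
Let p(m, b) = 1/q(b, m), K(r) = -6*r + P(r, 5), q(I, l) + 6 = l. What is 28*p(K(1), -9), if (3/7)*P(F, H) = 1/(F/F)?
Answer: -84/29 ≈ -2.8966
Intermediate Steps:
P(F, H) = 7/3 (P(F, H) = 7/(3*((F/F))) = (7/3)/1 = (7/3)*1 = 7/3)
q(I, l) = -6 + l
K(r) = 7/3 - 6*r (K(r) = -6*r + 7/3 = 7/3 - 6*r)
p(m, b) = 1/(-6 + m)
28*p(K(1), -9) = 28/(-6 + (7/3 - 6*1)) = 28/(-6 + (7/3 - 6)) = 28/(-6 - 11/3) = 28/(-29/3) = 28*(-3/29) = -84/29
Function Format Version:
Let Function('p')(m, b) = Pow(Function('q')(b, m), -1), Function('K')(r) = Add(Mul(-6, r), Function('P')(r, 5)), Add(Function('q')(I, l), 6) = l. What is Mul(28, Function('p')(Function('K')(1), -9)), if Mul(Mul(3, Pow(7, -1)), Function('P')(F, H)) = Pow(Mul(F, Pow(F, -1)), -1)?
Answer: Rational(-84, 29) ≈ -2.8966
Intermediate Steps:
Function('P')(F, H) = Rational(7, 3) (Function('P')(F, H) = Mul(Rational(7, 3), Pow(Mul(F, Pow(F, -1)), -1)) = Mul(Rational(7, 3), Pow(1, -1)) = Mul(Rational(7, 3), 1) = Rational(7, 3))
Function('q')(I, l) = Add(-6, l)
Function('K')(r) = Add(Rational(7, 3), Mul(-6, r)) (Function('K')(r) = Add(Mul(-6, r), Rational(7, 3)) = Add(Rational(7, 3), Mul(-6, r)))
Function('p')(m, b) = Pow(Add(-6, m), -1)
Mul(28, Function('p')(Function('K')(1), -9)) = Mul(28, Pow(Add(-6, Add(Rational(7, 3), Mul(-6, 1))), -1)) = Mul(28, Pow(Add(-6, Add(Rational(7, 3), -6)), -1)) = Mul(28, Pow(Add(-6, Rational(-11, 3)), -1)) = Mul(28, Pow(Rational(-29, 3), -1)) = Mul(28, Rational(-3, 29)) = Rational(-84, 29)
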